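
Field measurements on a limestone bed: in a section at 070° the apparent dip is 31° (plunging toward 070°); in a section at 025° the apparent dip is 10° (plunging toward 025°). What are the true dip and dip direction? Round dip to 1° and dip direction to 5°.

Each apparent-dip line lies in the plane. As unit vectors (x east, y north, z up), v₁ plunges 31°→070° and v₂ plunges 10°→025°.
The plane normal is n = v₁ × v₂ ∝ (0.409, -0.074, 0.597).
tan δ = √(n_x²+n_y²)/n_z = 0.416/0.597, so δ = 34.8°.
Dip direction = azimuth of (n_x, n_y) = atan2(0.409, -0.074) = 100°.

true dip 35°, dip direction 100°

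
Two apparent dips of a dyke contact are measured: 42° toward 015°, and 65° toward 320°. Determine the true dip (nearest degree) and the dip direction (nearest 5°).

Represent each trace as a vector plunging at its apparent dip toward its trend (east-north-up frame): v₁ = (0.192, 0.718, -0.669), v₂ = (-0.272, 0.324, -0.906).
Cross product v₁ × v₂ gives the pole to the plane: n ∝ (-0.434, 0.356, 0.257).
Dip δ = arctan(|n_h|/n_z) = arctan(0.561/0.257) = 65.4°.
Dip direction = atan2(-0.434, 0.356) = 309° (azimuth of n's horizontal projection).

true dip 65°, dip direction 310°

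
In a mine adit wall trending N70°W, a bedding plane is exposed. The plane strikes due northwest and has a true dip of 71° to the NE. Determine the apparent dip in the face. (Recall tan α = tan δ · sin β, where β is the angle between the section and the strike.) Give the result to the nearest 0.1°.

50.8°

Angle between strike (due northwest) and section (N70°W): β = 25°.
tan α = tan 71° × sin 25° = 2.9042 × 0.4226 = 1.2274
α = arctan(1.2274) = 50.83°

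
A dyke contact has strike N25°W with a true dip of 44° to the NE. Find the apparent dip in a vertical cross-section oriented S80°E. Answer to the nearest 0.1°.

The section lies 55° from the strike.
tan(apparent dip) = tan 44° · sin 55° = 0.7910
α = arctan(0.7910) = 38.35°

38.3°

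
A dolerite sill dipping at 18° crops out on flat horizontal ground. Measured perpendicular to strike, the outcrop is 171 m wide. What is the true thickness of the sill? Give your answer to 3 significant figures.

52.8 m

True thickness t = w · sin(dip) = 171 × sin 18°
t = 171 × 0.3090 = 52.842 m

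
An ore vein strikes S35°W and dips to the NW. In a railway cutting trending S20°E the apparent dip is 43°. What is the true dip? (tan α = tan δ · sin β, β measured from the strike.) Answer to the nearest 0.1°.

The section is 55° from the strike.
tan(true dip) = tan 43° / sin 55° = 1.1384
δ = arctan(1.1384) = 48.70°

48.7°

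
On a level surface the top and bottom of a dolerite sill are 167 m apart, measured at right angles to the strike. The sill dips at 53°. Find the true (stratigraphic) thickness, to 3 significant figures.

True thickness t = w · sin(dip) = 167 × sin 53°
t = 167 × 0.7986 = 133.372 m

133 m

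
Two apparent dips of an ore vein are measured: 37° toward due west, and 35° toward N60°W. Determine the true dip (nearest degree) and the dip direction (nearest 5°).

Represent each trace as a vector plunging at its apparent dip toward its trend (east-north-up frame): v₁ = (-0.799, -0.000, -0.602), v₂ = (-0.709, 0.410, -0.574).
Cross product v₁ × v₂ gives the pole to the plane: n ∝ (-0.246, 0.031, 0.327).
Dip δ = arctan(|n_h|/n_z) = arctan(0.248/0.327) = 37.2°.
The horizontal component of n points toward azimuth atan2(n_x, n_y) = 277°, the dip direction.

true dip 37°, dip direction 275°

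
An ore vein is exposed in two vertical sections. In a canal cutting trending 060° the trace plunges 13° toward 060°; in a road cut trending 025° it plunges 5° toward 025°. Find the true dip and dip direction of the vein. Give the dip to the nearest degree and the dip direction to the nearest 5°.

The two traces are lines in the plane: v₁ = (sin 60°·cos 13°, cos 60°·cos 13°, −sin 13°), v₂ = (sin 25°·cos 5°, cos 25°·cos 5°, −sin 5°).
n = v₁ × v₂ = (0.161, -0.021, 0.557) (taken with n_z > 0).
Dip δ = arctan(|n_h|/n_z) = arctan(0.162/0.557) = 16.2°.
Dip direction = atan2(0.161, -0.021) = 98° (azimuth of n's horizontal projection).

true dip 16°, dip direction 100°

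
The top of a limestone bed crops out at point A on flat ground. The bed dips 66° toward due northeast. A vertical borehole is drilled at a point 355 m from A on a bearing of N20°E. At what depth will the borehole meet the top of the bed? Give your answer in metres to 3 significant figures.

The hole lies 25° from the dip direction, so the down-dip offset is 355 × cos 25° = 321.74 m.
Depth = down-dip offset × tan(dip) = 321.74 × tan 66° = 321.74 × 2.2460
Depth = 722.64 m

723 m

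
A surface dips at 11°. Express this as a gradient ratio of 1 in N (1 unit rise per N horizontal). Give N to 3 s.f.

1 : N means tan θ = 1/N, so N = 1/tan 11° = 1/0.1944

1 in 5.14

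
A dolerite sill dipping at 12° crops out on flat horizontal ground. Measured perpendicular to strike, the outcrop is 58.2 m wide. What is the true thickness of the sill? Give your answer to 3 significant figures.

True thickness t = w · sin(dip) = 58.2 × sin 12°
t = 58.2 × 0.2079 = 12.100 m

12.1 m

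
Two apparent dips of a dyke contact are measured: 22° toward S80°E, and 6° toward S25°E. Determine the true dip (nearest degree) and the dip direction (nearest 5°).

The two traces are lines in the plane: v₁ = (sin 100°·cos 22°, cos 100°·cos 22°, −sin 22°), v₂ = (sin 155°·cos 6°, cos 155°·cos 6°, −sin 6°).
The plane normal is n = v₁ × v₂ ∝ (0.321, 0.062, 0.755).
tan δ = √(n_x²+n_y²)/n_z = 0.327/0.755, so δ = 23.4°.
Dip direction = atan2(0.321, 0.062) = 79° (azimuth of n's horizontal projection).

true dip 23°, dip direction 080°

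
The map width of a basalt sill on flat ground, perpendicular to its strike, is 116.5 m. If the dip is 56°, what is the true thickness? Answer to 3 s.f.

True thickness t = w · sin(dip) = 116.5 × sin 56°
t = 116.5 × 0.8290 = 96.583 m

96.6 m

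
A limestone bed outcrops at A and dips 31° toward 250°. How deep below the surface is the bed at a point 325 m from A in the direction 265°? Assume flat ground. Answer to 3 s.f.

189 m

The hole lies 15° from the dip direction, so the down-dip offset is 325 × cos 15° = 313.93 m.
Depth = down-dip offset × tan(dip) = 313.93 × tan 31° = 313.93 × 0.6009
Depth = 188.63 m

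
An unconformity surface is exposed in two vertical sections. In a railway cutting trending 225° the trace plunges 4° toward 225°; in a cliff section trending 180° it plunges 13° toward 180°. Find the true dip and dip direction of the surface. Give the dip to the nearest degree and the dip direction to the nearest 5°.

true dip 15°, dip direction 150°

Represent each trace as a vector plunging at its apparent dip toward its trend (east-north-up frame): v₁ = (-0.705, -0.705, -0.070), v₂ = (0.000, -0.974, -0.225).
Cross product v₁ × v₂ gives the pole to the plane: n ∝ (0.091, -0.159, 0.687).
True dip = arccos(n_z / |n|) = arccos(0.9664) = 14.9°.
The horizontal component of n points toward azimuth atan2(n_x, n_y) = 150°, the dip direction.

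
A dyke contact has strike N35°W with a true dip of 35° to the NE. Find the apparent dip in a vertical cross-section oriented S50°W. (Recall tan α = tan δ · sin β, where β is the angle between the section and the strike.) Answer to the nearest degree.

The strike is N35°W and the section trends S50°W; the acute angle between them is β = 85°.
tan α = tan 35° × sin 85° = 0.7002 × 0.9962 = 0.6975
α = arctan(0.6975) = 34.90°

35°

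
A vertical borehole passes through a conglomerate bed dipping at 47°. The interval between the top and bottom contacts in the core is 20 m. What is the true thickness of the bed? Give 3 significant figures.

13.6 m

True thickness t = h · cos(dip) = 20 × cos 47°
t = 20 × 0.6820 = 13.640 m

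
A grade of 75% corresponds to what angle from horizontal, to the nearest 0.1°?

36.9°

tan θ = 75/100 = 0.7500
θ = arctan(0.7500) = 36.87°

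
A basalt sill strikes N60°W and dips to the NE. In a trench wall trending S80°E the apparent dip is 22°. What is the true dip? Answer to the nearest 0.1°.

49.8°

β = acute angle between strike N60°W and section S80°E = 20°.
tan δ = tan α / sin β = tan 22° / sin 20° = 0.4040 / 0.3420 = 1.1813
δ = arctan(1.1813) = 49.75°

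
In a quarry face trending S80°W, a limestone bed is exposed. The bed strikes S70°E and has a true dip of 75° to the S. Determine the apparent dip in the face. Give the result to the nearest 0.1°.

The section lies 30° from the strike.
tan α = tan 75° × sin 30° = 3.7321 × 0.5000 = 1.8660
apparent dip = arctan 1.8660 = 61.81°

61.8°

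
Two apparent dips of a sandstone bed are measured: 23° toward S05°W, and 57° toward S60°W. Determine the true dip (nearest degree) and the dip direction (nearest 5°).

true dip 59°, dip direction 260°

Represent each trace as a vector plunging at its apparent dip toward its trend (east-north-up frame): v₁ = (-0.080, -0.917, -0.391), v₂ = (-0.472, -0.272, -0.839).
The plane normal is n = v₁ × v₂ ∝ (-0.663, -0.117, 0.411).
tan δ = √(n_x²+n_y²)/n_z = 0.673/0.411, so δ = 58.6°.
Dip direction = atan2(-0.663, -0.117) = 260° (azimuth of n's horizontal projection).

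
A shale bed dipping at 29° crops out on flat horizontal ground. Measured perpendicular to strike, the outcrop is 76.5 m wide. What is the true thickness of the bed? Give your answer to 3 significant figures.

37.1 m

True thickness t = w · sin(dip) = 76.5 × sin 29°
t = 76.5 × 0.4848 = 37.088 m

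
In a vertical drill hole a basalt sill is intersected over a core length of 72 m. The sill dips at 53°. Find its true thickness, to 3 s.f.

43.3 m

True thickness t = h · cos(dip) = 72 × cos 53°
t = 72 × 0.6018 = 43.331 m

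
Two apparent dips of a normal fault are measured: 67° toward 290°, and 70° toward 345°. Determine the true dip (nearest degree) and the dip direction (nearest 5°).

Represent each trace as a vector plunging at its apparent dip toward its trend (east-north-up frame): v₁ = (-0.367, 0.134, -0.921), v₂ = (-0.089, 0.330, -0.940).
The plane normal is n = v₁ × v₂ ∝ (-0.179, 0.264, 0.109).
tan δ = √(n_x²+n_y²)/n_z = 0.318/0.109, so δ = 71.0°.
Dip direction = azimuth of (n_x, n_y) = atan2(-0.179, 0.264) = 326°.

true dip 71°, dip direction 325°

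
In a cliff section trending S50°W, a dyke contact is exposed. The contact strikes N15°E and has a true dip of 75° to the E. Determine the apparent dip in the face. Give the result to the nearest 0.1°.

65.0°

The strike is N15°E and the section trends S50°W; the acute angle between them is β = 35°.
tan(apparent dip) = tan 75° · sin 35° = 2.1406
apparent dip = arctan 2.1406 = 64.96°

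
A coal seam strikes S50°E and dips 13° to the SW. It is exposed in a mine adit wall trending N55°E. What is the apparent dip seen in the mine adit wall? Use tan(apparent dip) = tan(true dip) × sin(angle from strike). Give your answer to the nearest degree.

The section lies 75° from the strike.
tan α = tan 13° × sin 75° = 0.2309 × 0.9659 = 0.2230
apparent dip = arctan 0.2230 = 12.57°

13°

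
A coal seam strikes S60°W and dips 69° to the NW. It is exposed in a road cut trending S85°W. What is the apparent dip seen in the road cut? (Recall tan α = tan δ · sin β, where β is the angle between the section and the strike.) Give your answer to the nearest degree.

Angle between strike (S60°W) and section (S85°W): β = 25°.
tan α = tan 69° × sin 25° = 2.6051 × 0.4226 = 1.1010
apparent dip = arctan 1.1010 = 47.75°

48°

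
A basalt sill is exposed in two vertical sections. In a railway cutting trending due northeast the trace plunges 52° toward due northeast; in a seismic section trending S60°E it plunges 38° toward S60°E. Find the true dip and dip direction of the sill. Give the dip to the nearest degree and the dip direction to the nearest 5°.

The two traces are lines in the plane: v₁ = (sin 45°·cos 52°, cos 45°·cos 52°, −sin 52°), v₂ = (sin 120°·cos 38°, cos 120°·cos 38°, −sin 38°).
The plane normal is n = v₁ × v₂ ∝ (0.579, 0.270, 0.469).
Dip δ = arctan(|n_h|/n_z) = arctan(0.638/0.469) = 53.7°.
The horizontal component of n points toward azimuth atan2(n_x, n_y) = 65°, the dip direction.

true dip 54°, dip direction 065°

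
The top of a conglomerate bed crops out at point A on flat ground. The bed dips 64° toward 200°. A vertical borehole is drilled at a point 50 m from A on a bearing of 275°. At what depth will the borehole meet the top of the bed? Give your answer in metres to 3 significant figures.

26.5 m

The hole lies 75° from the dip direction, so the down-dip offset is 50 × cos 75° = 12.94 m.
Depth = down-dip offset × tan(dip) = 12.94 × tan 64° = 12.94 × 2.0503
Depth = 26.53 m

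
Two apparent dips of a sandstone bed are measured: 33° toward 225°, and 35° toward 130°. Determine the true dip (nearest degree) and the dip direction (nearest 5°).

true dip 45°, dip direction 175°

Each apparent-dip line lies in the plane. As unit vectors (x east, y north, z up), v₁ plunges 33°→225° and v₂ plunges 35°→130°.
n = v₁ × v₂ = (0.053, -0.682, 0.684) (taken with n_z > 0).
True dip = arccos(n_z / |n|) = arccos(0.7073) = 45.0°.
The horizontal component of n points toward azimuth atan2(n_x, n_y) = 176°, the dip direction.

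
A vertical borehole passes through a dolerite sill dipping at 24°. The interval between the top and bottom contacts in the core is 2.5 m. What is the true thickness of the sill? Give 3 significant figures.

True thickness t = h · cos(dip) = 2.5 × cos 24°
t = 2.5 × 0.9135 = 2.284 m

2.28 m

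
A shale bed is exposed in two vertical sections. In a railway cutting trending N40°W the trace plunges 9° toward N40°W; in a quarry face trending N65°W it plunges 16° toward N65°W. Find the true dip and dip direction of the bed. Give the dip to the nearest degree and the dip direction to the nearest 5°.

true dip 21°, dip direction 255°

Each apparent-dip line lies in the plane. As unit vectors (x east, y north, z up), v₁ plunges 9°→N40°W and v₂ plunges 16°→N65°W.
n = v₁ × v₂ = (-0.145, -0.039, 0.401) (taken with n_z > 0).
Dip δ = arctan(|n_h|/n_z) = arctan(0.150/0.401) = 20.5°.
Dip direction = atan2(-0.145, -0.039) = 255° (azimuth of n's horizontal projection).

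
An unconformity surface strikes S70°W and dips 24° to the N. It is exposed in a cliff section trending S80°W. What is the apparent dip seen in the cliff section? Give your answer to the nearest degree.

4°

The section lies 10° from the strike.
tan α = tan 24° × sin 10° = 0.4452 × 0.1736 = 0.0773
apparent dip = arctan 0.0773 = 4.42°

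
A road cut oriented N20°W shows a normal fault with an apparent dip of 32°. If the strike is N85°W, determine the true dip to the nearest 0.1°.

34.6°

β = acute angle between strike N85°W and section N20°W = 65°.
tan δ = tan α / sin β = tan 32° / sin 65° = 0.6249 / 0.9063 = 0.6895
δ = arctan(0.6895) = 34.58°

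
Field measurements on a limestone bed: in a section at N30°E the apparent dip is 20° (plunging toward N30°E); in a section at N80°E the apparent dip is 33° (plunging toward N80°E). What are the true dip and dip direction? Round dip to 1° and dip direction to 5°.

The two traces are lines in the plane: v₁ = (sin 30°·cos 20°, cos 30°·cos 20°, −sin 20°), v₂ = (sin 80°·cos 33°, cos 80°·cos 33°, −sin 33°).
n = v₁ × v₂ = (0.393, 0.027, 0.604) (taken with n_z > 0).
Dip δ = arctan(|n_h|/n_z) = arctan(0.394/0.604) = 33.2°.
Dip direction = azimuth of (n_x, n_y) = atan2(0.393, 0.027) = 86°.

true dip 33°, dip direction 085°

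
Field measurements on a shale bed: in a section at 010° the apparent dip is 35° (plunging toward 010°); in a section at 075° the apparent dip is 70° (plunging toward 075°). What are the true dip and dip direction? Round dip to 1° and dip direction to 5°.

The two traces are lines in the plane: v₁ = (sin 10°·cos 35°, cos 10°·cos 35°, −sin 35°), v₂ = (sin 75°·cos 70°, cos 75°·cos 70°, −sin 70°).
The plane normal is n = v₁ × v₂ ∝ (0.707, 0.056, 0.254).
Dip δ = arctan(|n_h|/n_z) = arctan(0.709/0.254) = 70.3°.
Dip direction = azimuth of (n_x, n_y) = atan2(0.707, 0.056) = 85°.

true dip 70°, dip direction 085°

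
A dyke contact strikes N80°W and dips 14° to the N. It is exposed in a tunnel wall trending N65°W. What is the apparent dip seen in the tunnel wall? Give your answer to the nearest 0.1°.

3.7°

The section lies 15° from the strike.
tan(apparent dip) = tan 14° · sin 15° = 0.0645
α = arctan(0.0645) = 3.69°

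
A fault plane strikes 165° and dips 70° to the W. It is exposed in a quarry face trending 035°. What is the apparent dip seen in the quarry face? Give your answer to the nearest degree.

65°

The section lies 50° from the strike.
tan α = tan 70° × sin 50° = 2.7475 × 0.7660 = 2.1047
apparent dip = arctan 2.1047 = 64.59°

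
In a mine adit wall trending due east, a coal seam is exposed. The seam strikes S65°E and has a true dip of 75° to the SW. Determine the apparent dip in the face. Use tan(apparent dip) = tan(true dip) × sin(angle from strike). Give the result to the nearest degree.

The section lies 25° from the strike.
tan(apparent dip) = tan 75° · sin 25° = 1.5772
α = arctan(1.5772) = 57.62°

58°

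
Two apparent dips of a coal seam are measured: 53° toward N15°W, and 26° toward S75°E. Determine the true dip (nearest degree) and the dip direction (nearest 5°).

Each apparent-dip line lies in the plane. As unit vectors (x east, y north, z up), v₁ plunges 53°→N15°W and v₂ plunges 26°→S75°E.
Cross product v₁ × v₂ gives the pole to the plane: n ∝ (0.441, 0.762, 0.468).
True dip = arccos(n_z / |n|) = arccos(0.4699) = 62.0°.
The horizontal component of n points toward azimuth atan2(n_x, n_y) = 30°, the dip direction.

true dip 62°, dip direction 030°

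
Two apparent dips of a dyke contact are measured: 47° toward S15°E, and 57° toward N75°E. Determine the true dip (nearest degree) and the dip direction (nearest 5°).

Each apparent-dip line lies in the plane. As unit vectors (x east, y north, z up), v₁ plunges 47°→S15°E and v₂ plunges 57°→N75°E.
The plane normal is n = v₁ × v₂ ∝ (0.656, -0.237, 0.371).
True dip = arccos(n_z / |n|) = arccos(0.4703) = 61.9°.
Dip direction = azimuth of (n_x, n_y) = atan2(0.656, -0.237) = 110°.

true dip 62°, dip direction 110°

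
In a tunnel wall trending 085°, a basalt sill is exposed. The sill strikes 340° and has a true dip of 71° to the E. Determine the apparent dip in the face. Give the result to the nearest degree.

The strike is 340° and the section trends 085°; the acute angle between them is β = 75°.
tan(apparent dip) = tan 71° · sin 75° = 2.8053
α = arctan(2.8053) = 70.38°

70°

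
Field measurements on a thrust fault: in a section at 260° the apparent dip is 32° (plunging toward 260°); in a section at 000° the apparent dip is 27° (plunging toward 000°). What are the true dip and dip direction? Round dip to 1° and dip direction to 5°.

Each apparent-dip line lies in the plane. As unit vectors (x east, y north, z up), v₁ plunges 32°→260° and v₂ plunges 27°→000°.
The plane normal is n = v₁ × v₂ ∝ (-0.539, 0.379, 0.744).
True dip = arccos(n_z / |n|) = arccos(0.7486) = 41.5°.
Dip direction = azimuth of (n_x, n_y) = atan2(-0.539, 0.379) = 305°.

true dip 42°, dip direction 305°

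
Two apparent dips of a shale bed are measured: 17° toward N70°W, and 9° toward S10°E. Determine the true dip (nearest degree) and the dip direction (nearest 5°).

true dip 25°, dip direction 240°

The two traces are lines in the plane: v₁ = (sin 290°·cos 17°, cos 290°·cos 17°, −sin 17°), v₂ = (sin 170°·cos 9°, cos 170°·cos 9°, −sin 9°).
The plane normal is n = v₁ × v₂ ∝ (-0.336, -0.191, 0.818).
tan δ = √(n_x²+n_y²)/n_z = 0.386/0.818, so δ = 25.3°.
Dip direction = atan2(-0.336, -0.191) = 240° (azimuth of n's horizontal projection).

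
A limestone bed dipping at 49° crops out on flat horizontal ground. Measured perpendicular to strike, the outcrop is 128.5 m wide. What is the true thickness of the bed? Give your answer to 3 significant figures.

97.0 m

True thickness t = w · sin(dip) = 128.5 × sin 49°
t = 128.5 × 0.7547 = 96.980 m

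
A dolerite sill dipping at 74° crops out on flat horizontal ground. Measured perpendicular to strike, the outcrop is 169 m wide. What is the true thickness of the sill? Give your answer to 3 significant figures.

True thickness t = w · sin(dip) = 169 × sin 74°
t = 169 × 0.9613 = 162.453 m

162 m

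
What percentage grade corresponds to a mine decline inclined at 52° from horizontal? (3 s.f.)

128%

grade % = 100 × tan 52° = 100 × 1.2799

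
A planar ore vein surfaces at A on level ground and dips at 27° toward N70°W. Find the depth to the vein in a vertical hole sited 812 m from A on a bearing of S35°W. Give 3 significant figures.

The hole lies 75° from the dip direction, so the down-dip offset is 812 × cos 75° = 210.16 m.
Depth = down-dip offset × tan(dip) = 210.16 × tan 27° = 210.16 × 0.5095
Depth = 107.08 m

107 m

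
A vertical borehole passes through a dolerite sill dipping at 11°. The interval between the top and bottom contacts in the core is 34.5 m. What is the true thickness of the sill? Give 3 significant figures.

True thickness t = h · cos(dip) = 34.5 × cos 11°
t = 34.5 × 0.9816 = 33.866 m

33.9 m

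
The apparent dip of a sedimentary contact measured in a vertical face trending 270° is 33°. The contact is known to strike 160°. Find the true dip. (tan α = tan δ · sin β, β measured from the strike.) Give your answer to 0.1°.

34.6°

The section is 70° from the strike.
tan(true dip) = tan 33° / sin 70° = 0.6911
δ = arctan(0.6911) = 34.65°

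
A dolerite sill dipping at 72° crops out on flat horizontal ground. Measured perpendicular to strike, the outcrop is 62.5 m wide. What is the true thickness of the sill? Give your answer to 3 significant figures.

True thickness t = w · sin(dip) = 62.5 × sin 72°
t = 62.5 × 0.9511 = 59.441 m

59.4 m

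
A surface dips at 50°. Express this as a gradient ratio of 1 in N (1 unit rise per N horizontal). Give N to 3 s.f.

1 in 0.839

1 : N means tan θ = 1/N, so N = 1/tan 50° = 1/1.1918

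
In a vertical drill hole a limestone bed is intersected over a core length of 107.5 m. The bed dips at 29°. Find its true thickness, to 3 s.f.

True thickness t = h · cos(dip) = 107.5 × cos 29°
t = 107.5 × 0.8746 = 94.022 m

94.0 m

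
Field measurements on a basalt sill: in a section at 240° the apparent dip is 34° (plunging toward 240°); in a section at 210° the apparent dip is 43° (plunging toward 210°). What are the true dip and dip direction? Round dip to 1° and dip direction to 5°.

Each apparent-dip line lies in the plane. As unit vectors (x east, y north, z up), v₁ plunges 34°→240° and v₂ plunges 43°→210°.
The plane normal is n = v₁ × v₂ ∝ (-0.071, -0.285, 0.303).
tan δ = √(n_x²+n_y²)/n_z = 0.294/0.303, so δ = 44.1°.
The horizontal component of n points toward azimuth atan2(n_x, n_y) = 194°, the dip direction.

true dip 44°, dip direction 195°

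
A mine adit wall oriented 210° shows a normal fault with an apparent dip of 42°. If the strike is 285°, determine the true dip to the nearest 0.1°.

β = acute angle between strike 285° and section 210° = 75°.
tan(true dip) = tan 42° / sin 75° = 0.9322
true dip = arctan 0.9322 = 42.99°

43.0°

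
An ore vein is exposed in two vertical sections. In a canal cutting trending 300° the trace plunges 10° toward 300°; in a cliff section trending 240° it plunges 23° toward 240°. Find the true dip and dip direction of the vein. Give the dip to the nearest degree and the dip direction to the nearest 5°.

true dip 23°, dip direction 235°

The two traces are lines in the plane: v₁ = (sin 300°·cos 10°, cos 300°·cos 10°, −sin 10°), v₂ = (sin 240°·cos 23°, cos 240°·cos 23°, −sin 23°).
Cross product v₁ × v₂ gives the pole to the plane: n ∝ (-0.272, -0.195, 0.785).
Dip δ = arctan(|n_h|/n_z) = arctan(0.335/0.785) = 23.1°.
Dip direction = atan2(-0.272, -0.195) = 234° (azimuth of n's horizontal projection).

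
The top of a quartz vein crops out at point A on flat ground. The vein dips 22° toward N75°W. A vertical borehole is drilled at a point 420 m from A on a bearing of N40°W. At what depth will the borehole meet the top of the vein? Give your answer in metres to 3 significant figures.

139 m

The hole lies 35° from the dip direction, so the down-dip offset is 420 × cos 35° = 344.04 m.
Depth = down-dip offset × tan(dip) = 344.04 × tan 22° = 344.04 × 0.4040
Depth = 139.00 m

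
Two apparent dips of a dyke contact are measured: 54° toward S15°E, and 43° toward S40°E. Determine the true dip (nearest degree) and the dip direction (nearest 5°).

true dip 57°, dip direction 195°

Each apparent-dip line lies in the plane. As unit vectors (x east, y north, z up), v₁ plunges 54°→S15°E and v₂ plunges 43°→S40°E.
The plane normal is n = v₁ × v₂ ∝ (-0.066, -0.277, 0.182).
tan δ = √(n_x²+n_y²)/n_z = 0.284/0.182, so δ = 57.4°.
The horizontal component of n points toward azimuth atan2(n_x, n_y) = 193°, the dip direction.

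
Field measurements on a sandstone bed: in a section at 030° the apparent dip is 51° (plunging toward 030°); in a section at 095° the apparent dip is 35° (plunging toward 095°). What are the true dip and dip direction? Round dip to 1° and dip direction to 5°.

true dip 51°, dip direction 040°

Each apparent-dip line lies in the plane. As unit vectors (x east, y north, z up), v₁ plunges 51°→030° and v₂ plunges 35°→095°.
Cross product v₁ × v₂ gives the pole to the plane: n ∝ (0.368, 0.454, 0.467).
tan δ = √(n_x²+n_y²)/n_z = 0.584/0.467, so δ = 51.4°.
Dip direction = atan2(0.368, 0.454) = 39° (azimuth of n's horizontal projection).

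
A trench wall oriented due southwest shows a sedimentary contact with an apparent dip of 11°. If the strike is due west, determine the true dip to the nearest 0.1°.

15.4°

The section is 45° from the strike.
tan(true dip) = tan 11° / sin 45° = 0.2749
true dip = arctan 0.2749 = 15.37°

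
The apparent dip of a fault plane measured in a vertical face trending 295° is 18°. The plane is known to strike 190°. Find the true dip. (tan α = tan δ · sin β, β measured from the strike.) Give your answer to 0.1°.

The section is 75° from the strike.
tan δ = tan α / sin β = tan 18° / sin 75° = 0.3249 / 0.9659 = 0.3364
true dip = arctan 0.3364 = 18.59°

18.6°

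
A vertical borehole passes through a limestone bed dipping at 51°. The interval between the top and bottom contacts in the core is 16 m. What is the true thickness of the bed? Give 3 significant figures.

True thickness t = h · cos(dip) = 16 × cos 51°
t = 16 × 0.6293 = 10.069 m

10.1 m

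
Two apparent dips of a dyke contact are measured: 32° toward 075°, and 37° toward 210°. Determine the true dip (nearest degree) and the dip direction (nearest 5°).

Each apparent-dip line lies in the plane. As unit vectors (x east, y north, z up), v₁ plunges 32°→075° and v₂ plunges 37°→210°.
Cross product v₁ × v₂ gives the pole to the plane: n ∝ (0.499, -0.705, 0.479).
Dip δ = arctan(|n_h|/n_z) = arctan(0.863/0.479) = 61.0°.
Dip direction = atan2(0.499, -0.705) = 145° (azimuth of n's horizontal projection).

true dip 61°, dip direction 145°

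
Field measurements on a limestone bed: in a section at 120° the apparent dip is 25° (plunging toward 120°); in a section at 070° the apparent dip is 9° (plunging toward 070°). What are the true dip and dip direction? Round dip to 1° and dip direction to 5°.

true dip 27°, dip direction 140°

Represent each trace as a vector plunging at its apparent dip toward its trend (east-north-up frame): v₁ = (0.785, -0.453, -0.423), v₂ = (0.928, 0.338, -0.156).
n = v₁ × v₂ = (0.214, -0.269, 0.686) (taken with n_z > 0).
tan δ = √(n_x²+n_y²)/n_z = 0.344/0.686, so δ = 26.6°.
The horizontal component of n points toward azimuth atan2(n_x, n_y) = 142°, the dip direction.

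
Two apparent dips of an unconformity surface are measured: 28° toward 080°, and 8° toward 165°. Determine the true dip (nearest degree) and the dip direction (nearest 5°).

true dip 28°, dip direction 090°

Represent each trace as a vector plunging at its apparent dip toward its trend (east-north-up frame): v₁ = (0.870, 0.153, -0.469), v₂ = (0.256, -0.957, -0.139).
Cross product v₁ × v₂ gives the pole to the plane: n ∝ (0.470, -0.001, 0.871).
True dip = arccos(n_z / |n|) = arccos(0.8799) = 28.4°.
Dip direction = atan2(0.470, -0.001) = 90° (azimuth of n's horizontal projection).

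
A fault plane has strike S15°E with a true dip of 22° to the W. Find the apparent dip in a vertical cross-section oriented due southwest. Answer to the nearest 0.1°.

The section lies 60° from the strike.
tan α = tan 22° × sin 60° = 0.4040 × 0.8660 = 0.3499
apparent dip = arctan 0.3499 = 19.28°

19.3°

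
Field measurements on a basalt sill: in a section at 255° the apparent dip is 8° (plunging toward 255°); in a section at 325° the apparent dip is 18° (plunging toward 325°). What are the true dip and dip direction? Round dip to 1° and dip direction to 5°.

true dip 18°, dip direction 320°

Represent each trace as a vector plunging at its apparent dip toward its trend (east-north-up frame): v₁ = (-0.957, -0.256, -0.139), v₂ = (-0.546, 0.779, -0.309).
n = v₁ × v₂ = (-0.188, 0.220, 0.885) (taken with n_z > 0).
tan δ = √(n_x²+n_y²)/n_z = 0.289/0.885, so δ = 18.1°.
Dip direction = azimuth of (n_x, n_y) = atan2(-0.188, 0.220) = 319°.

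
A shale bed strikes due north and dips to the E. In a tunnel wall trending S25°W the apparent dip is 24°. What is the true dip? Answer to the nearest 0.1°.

46.5°

The section is 25° from the strike.
tan(true dip) = tan 24° / sin 25° = 1.0535
δ = arctan(1.0535) = 46.49°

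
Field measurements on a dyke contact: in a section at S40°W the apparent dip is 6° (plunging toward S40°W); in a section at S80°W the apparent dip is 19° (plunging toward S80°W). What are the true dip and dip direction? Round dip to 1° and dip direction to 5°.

Each apparent-dip line lies in the plane. As unit vectors (x east, y north, z up), v₁ plunges 6°→S40°W and v₂ plunges 19°→S80°W.
The plane normal is n = v₁ × v₂ ∝ (-0.231, 0.111, 0.604).
True dip = arccos(n_z / |n|) = arccos(0.9208) = 23.0°.
The horizontal component of n points toward azimuth atan2(n_x, n_y) = 296°, the dip direction.

true dip 23°, dip direction 295°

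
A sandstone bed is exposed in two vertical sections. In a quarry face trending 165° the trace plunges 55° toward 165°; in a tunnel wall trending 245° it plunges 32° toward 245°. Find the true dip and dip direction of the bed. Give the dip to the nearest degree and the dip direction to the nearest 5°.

true dip 56°, dip direction 180°

Represent each trace as a vector plunging at its apparent dip toward its trend (east-north-up frame): v₁ = (0.148, -0.554, -0.819), v₂ = (-0.769, -0.358, -0.530).
The plane normal is n = v₁ × v₂ ∝ (-0.000, -0.708, 0.479).
Dip δ = arctan(|n_h|/n_z) = arctan(0.708/0.479) = 55.9°.
The horizontal component of n points toward azimuth atan2(n_x, n_y) = 180°, the dip direction.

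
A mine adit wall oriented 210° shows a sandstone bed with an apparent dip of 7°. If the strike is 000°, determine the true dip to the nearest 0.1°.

13.8°

The section is 30° from the strike.
tan δ = tan α / sin β = tan 7° / sin 30° = 0.1228 / 0.5000 = 0.2456
true dip = arctan 0.2456 = 13.80°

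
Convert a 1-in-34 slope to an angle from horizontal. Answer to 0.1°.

1.7°

tan θ = 1/34 = 0.0294
θ = arctan(0.0294) = 1.68°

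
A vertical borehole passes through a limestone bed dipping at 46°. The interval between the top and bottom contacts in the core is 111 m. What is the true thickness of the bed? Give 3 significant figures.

77.1 m

True thickness t = h · cos(dip) = 111 × cos 46°
t = 111 × 0.6947 = 77.107 m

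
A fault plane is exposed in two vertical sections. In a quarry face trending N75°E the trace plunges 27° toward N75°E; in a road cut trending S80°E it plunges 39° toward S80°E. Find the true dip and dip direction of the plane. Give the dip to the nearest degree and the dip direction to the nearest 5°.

true dip 44°, dip direction 135°

Represent each trace as a vector plunging at its apparent dip toward its trend (east-north-up frame): v₁ = (0.861, 0.231, -0.454), v₂ = (0.765, -0.135, -0.629).
n = v₁ × v₂ = (0.206, -0.194, 0.293) (taken with n_z > 0).
True dip = arccos(n_z / |n|) = arccos(0.7184) = 44.1°.
Dip direction = atan2(0.206, -0.194) = 133° (azimuth of n's horizontal projection).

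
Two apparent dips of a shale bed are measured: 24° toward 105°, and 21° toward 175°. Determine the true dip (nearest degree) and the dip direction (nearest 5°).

true dip 27°, dip direction 135°

The two traces are lines in the plane: v₁ = (sin 105°·cos 24°, cos 105°·cos 24°, −sin 24°), v₂ = (sin 175°·cos 21°, cos 175°·cos 21°, −sin 21°).
Cross product v₁ × v₂ gives the pole to the plane: n ∝ (0.294, -0.283, 0.801).
True dip = arccos(n_z / |n|) = arccos(0.8912) = 27.0°.
Dip direction = azimuth of (n_x, n_y) = atan2(0.294, -0.283) = 134°.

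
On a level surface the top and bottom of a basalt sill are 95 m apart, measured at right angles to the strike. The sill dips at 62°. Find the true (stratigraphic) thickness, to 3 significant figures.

83.9 m

True thickness t = w · sin(dip) = 95 × sin 62°
t = 95 × 0.8829 = 83.880 m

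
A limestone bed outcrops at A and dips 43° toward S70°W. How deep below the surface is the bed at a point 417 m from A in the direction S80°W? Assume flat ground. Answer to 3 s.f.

383 m

The hole lies 10° from the dip direction, so the down-dip offset is 417 × cos 10° = 410.66 m.
Depth = down-dip offset × tan(dip) = 410.66 × tan 43° = 410.66 × 0.9325
Depth = 382.95 m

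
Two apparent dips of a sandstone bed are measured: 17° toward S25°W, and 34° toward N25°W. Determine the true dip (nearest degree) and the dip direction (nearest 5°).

Represent each trace as a vector plunging at its apparent dip toward its trend (east-north-up frame): v₁ = (-0.404, -0.867, -0.292), v₂ = (-0.350, 0.751, -0.559).
n = v₁ × v₂ = (-0.704, 0.124, 0.607) (taken with n_z > 0).
Dip δ = arctan(|n_h|/n_z) = arctan(0.715/0.607) = 49.7°.
The horizontal component of n points toward azimuth atan2(n_x, n_y) = 280°, the dip direction.

true dip 50°, dip direction 280°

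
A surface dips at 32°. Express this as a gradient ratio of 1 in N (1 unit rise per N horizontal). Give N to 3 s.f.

1 : N means tan θ = 1/N, so N = 1/tan 32° = 1/0.6249

1 in 1.60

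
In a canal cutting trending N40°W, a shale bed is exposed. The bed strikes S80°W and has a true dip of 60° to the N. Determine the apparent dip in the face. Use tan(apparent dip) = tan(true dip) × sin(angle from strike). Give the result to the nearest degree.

56°

The section lies 60° from the strike.
tan(apparent dip) = tan 60° · sin 60° = 1.5000
α = arctan(1.5000) = 56.31°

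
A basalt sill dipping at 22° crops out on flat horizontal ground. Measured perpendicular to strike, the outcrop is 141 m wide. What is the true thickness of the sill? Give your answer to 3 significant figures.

52.8 m

True thickness t = w · sin(dip) = 141 × sin 22°
t = 141 × 0.3746 = 52.820 m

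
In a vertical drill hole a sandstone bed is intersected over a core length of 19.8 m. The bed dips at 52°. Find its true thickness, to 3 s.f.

True thickness t = h · cos(dip) = 19.8 × cos 52°
t = 19.8 × 0.6157 = 12.190 m

12.2 m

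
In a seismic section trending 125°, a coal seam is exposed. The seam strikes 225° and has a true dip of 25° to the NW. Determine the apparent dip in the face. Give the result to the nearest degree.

The section lies 80° from the strike.
tan α = tan 25° × sin 80° = 0.4663 × 0.9848 = 0.4592
apparent dip = arctan 0.4592 = 24.67°

25°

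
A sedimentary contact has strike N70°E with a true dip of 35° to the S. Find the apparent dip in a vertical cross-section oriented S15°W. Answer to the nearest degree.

The section lies 55° from the strike.
tan α = tan 35° × sin 55° = 0.7002 × 0.8192 = 0.5736
apparent dip = arctan 0.5736 = 29.84°

30°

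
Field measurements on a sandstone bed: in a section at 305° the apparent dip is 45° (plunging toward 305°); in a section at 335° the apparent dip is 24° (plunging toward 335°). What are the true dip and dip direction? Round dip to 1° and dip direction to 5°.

true dip 53°, dip direction 265°

The two traces are lines in the plane: v₁ = (sin 305°·cos 45°, cos 305°·cos 45°, −sin 45°), v₂ = (sin 335°·cos 24°, cos 335°·cos 24°, −sin 24°).
The plane normal is n = v₁ × v₂ ∝ (-0.420, -0.037, 0.323).
tan δ = √(n_x²+n_y²)/n_z = 0.422/0.323, so δ = 52.6°.
Dip direction = atan2(-0.420, -0.037) = 265° (azimuth of n's horizontal projection).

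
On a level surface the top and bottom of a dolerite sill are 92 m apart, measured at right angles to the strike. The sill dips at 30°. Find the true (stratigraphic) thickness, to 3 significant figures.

True thickness t = w · sin(dip) = 92 × sin 30°
t = 92 × 0.5000 = 46.000 m

46.0 m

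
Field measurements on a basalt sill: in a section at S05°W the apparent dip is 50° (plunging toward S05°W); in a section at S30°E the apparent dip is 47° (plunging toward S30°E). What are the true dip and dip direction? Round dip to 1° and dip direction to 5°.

true dip 50°, dip direction 175°

Each apparent-dip line lies in the plane. As unit vectors (x east, y north, z up), v₁ plunges 50°→S05°W and v₂ plunges 47°→S30°E.
n = v₁ × v₂ = (0.016, -0.302, 0.251) (taken with n_z > 0).
Dip δ = arctan(|n_h|/n_z) = arctan(0.303/0.251) = 50.3°.
Dip direction = atan2(0.016, -0.302) = 177° (azimuth of n's horizontal projection).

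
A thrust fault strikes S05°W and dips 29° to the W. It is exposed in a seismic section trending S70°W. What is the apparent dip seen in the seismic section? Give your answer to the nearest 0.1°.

The section lies 65° from the strike.
tan α = tan 29° × sin 65° = 0.5543 × 0.9063 = 0.5024
apparent dip = arctan 0.5024 = 26.67°

26.7°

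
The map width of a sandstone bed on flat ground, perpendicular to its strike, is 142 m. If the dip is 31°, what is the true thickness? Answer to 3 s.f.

True thickness t = w · sin(dip) = 142 × sin 31°
t = 142 × 0.5150 = 73.135 m

73.1 m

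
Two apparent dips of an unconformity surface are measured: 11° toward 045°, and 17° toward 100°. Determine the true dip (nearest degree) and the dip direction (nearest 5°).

true dip 17°, dip direction 095°

The two traces are lines in the plane: v₁ = (sin 45°·cos 11°, cos 45°·cos 11°, −sin 11°), v₂ = (sin 100°·cos 17°, cos 100°·cos 17°, −sin 17°).
Cross product v₁ × v₂ gives the pole to the plane: n ∝ (0.235, -0.023, 0.769).
True dip = arccos(n_z / |n|) = arccos(0.9561) = 17.0°.
The horizontal component of n points toward azimuth atan2(n_x, n_y) = 96°, the dip direction.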